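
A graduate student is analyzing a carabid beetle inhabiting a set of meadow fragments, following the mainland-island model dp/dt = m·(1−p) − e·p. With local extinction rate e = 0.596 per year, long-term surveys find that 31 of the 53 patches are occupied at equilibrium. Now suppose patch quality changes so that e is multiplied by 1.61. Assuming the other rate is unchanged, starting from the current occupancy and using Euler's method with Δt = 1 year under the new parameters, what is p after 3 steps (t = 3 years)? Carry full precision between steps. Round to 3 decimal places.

Observed p* = 31/53 = 0.58491.
Balance m(1−p*) = e·p* gives m = e·p*/(1−p*) = 0.596×0.58491/0.41509 = 0.83982.
Starting from p₀ = 0.58491; update p ← p + (dp/dt)·Δt with the new parameters.
step 1: Δp = -0.21265, p = 0.37226
step 2: Δp = +0.16999, p = 0.54224
step 3: Δp = -0.13588, p = 0.40636

0.406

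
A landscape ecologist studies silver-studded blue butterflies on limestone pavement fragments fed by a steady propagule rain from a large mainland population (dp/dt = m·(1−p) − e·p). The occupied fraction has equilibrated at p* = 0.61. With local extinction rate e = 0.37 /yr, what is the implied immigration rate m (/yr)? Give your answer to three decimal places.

0.579

At equilibrium m(1−p*) = e·p*, so m = e·p*/(1−p*).
m = 0.37 × 0.61 / 0.3900 = 0.2257/0.3900 = 0.5787.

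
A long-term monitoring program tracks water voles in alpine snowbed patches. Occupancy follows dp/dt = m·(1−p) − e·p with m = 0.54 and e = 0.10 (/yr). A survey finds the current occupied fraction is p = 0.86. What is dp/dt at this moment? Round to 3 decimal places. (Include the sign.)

-0.010

Colonization term: m·(1−p) = 0.54×0.1400 = 0.07560.
Extinction term: e·p = 0.08600.
dp/dt = 0.07560 − 0.08600 = -0.01040.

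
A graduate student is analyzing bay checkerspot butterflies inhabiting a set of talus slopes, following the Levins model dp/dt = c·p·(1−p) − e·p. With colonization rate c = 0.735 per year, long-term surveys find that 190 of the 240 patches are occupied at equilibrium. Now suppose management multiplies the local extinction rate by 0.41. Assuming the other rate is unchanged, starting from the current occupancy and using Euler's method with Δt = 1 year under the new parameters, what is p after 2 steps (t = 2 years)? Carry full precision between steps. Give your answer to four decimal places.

0.8958

Observed p* = 190/240 = 0.79167.
Balance c(1−p*) = e gives e = 0.735×(1 − 0.79167) = 0.15313.
Starting from p₀ = 0.79167; update p ← p + (dp/dt)·Δt with the new parameters.
  1  |  dp/dt·Δt = +0.071522  |  p_1 = 0.863189
  2  |  dp/dt·Δt = +0.032607  |  p_2 = 0.895796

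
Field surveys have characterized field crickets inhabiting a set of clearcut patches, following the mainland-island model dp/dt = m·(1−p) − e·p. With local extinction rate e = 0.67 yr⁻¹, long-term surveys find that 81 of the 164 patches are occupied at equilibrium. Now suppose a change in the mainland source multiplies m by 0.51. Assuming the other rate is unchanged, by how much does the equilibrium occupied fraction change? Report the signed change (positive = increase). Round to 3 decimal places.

Observed p* = 81/164 = 0.49390.
Balance m(1−p*) = e·p* gives m = e·p*/(1−p*) = 0.67×0.49390/0.50610 = 0.65385.
New p* = m/(m+e) = 0.33346/(0.33346+0.67000) = 0.33231.
Δp* = 0.33231 − 0.49390 = -0.16159.

-0.162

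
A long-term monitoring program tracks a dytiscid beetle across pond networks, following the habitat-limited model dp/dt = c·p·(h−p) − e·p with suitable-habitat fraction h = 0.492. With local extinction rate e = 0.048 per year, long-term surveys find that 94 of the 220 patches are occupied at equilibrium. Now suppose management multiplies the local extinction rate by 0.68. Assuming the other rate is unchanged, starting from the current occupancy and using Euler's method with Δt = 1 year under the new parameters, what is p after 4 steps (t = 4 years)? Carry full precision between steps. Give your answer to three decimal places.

Observed p* = 94/220 = 0.42727.
Balance c(h−p*) = e gives c = e/(0.492 − 0.42727) = 0.048/0.06473 = 0.74157.
Starting from p₀ = 0.42727; update p ← p + (dp/dt)·Δt with the new parameters.
p: 0.42727 → 0.43384  (Δp = +0.00656)
p: 0.43384 → 0.43839  (Δp = +0.00455)
p: 0.43839 → 0.44151  (Δp = +0.00312)
p: 0.44151 → 0.44363  (Δp = +0.00212)

0.444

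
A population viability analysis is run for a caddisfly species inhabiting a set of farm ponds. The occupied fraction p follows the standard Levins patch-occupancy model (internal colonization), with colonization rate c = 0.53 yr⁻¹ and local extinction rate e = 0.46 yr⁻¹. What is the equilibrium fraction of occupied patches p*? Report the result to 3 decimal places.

Setting dp/dt = 0 and dividing through by p* gives c·(1−p*) = e.
So p* = 1 − e/c = 1 − 0.46/0.53 = 1 − 0.8679 = 0.1321.

0.132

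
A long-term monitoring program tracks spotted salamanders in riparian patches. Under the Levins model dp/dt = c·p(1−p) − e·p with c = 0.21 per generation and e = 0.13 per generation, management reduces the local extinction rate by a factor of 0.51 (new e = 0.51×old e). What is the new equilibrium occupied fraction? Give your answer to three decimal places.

Before: p* = 1 − 0.13/0.21 = 0.3810.
After the change, c = 0.21, e = 0.0663, so p* = 1 − 0.0663/0.21 = 0.6843.

0.684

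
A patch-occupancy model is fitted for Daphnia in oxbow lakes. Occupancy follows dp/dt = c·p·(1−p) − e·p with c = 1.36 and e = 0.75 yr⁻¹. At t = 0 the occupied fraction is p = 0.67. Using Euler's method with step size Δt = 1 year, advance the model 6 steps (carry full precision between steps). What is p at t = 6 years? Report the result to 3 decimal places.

0.449

Update rule: p ← p + [c·p·(1−p) − e·p]·Δt with Δt = 1.
p: 0.67000 → 0.46820  (Δp = -0.20180)
p: 0.46820 → 0.45567  (Δp = -0.01252)
p: 0.45567 → 0.45125  (Δp = -0.00443)
p: 0.45125 → 0.44958  (Δp = -0.00167)
p: 0.44958 → 0.44894  (Δp = -0.00064)
p: 0.44894 → 0.44869  (Δp = -0.00025)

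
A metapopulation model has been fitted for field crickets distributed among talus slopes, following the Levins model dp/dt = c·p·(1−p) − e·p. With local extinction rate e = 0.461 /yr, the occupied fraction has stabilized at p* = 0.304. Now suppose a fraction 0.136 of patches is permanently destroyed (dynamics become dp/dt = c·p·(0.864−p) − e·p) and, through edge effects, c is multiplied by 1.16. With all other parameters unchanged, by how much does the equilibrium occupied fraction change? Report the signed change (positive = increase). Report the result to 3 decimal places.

Balance c(1−p*) = e gives c = e/(1 − 0.30400) = 0.461/0.69600 = 0.66236.
New p* = 0.864 − e/c = 0.864 − 0.46100/0.76834 = 0.26401.
Δp* = 0.26401 − 0.30400 = -0.03999.

-0.040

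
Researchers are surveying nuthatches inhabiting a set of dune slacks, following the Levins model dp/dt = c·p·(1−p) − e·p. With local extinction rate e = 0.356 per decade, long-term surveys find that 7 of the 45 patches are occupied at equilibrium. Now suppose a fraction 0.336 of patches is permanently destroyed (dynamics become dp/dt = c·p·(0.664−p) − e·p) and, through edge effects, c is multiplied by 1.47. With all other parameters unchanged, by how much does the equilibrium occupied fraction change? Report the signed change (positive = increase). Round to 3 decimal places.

Observed p* = 7/45 = 0.15556.
Balance c(1−p*) = e gives c = e/(1 − 0.15556) = 0.356/0.84444 = 0.42158.
New p* = 0.664 − e/c = 0.664 − 0.35600/0.61972 = 0.08955.
Δp* = 0.08955 − 0.15556 = -0.06601.

-0.066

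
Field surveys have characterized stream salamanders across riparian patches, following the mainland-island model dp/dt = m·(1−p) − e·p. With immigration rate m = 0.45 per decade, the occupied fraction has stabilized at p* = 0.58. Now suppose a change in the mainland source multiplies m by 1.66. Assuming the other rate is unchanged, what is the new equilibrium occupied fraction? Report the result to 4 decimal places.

0.6963

Balance m(1−p*) = e·p* gives e = m(1−p*)/p* = 0.45×0.42000/0.58000 = 0.32586.
New p* = m/(m+e) = 0.74700/(0.74700+0.32586) = 0.69627.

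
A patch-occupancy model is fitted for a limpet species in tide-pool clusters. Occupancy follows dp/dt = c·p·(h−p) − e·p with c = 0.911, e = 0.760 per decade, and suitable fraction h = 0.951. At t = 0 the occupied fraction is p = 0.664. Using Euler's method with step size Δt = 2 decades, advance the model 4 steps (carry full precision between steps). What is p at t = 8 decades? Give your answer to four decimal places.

0.0034

Update rule: p ← p + [c·p·(h−p) − e·p]·Δt with Δt = 2.
  1  |  dp/dt·Δt = -0.662065  |  p_1 = 0.001935
  2  |  dp/dt·Δt = +0.000405  |  p_2 = 0.002340
  3  |  dp/dt·Δt = +0.000488  |  p_3 = 0.002827
  4  |  dp/dt·Δt = +0.000587  |  p_4 = 0.003414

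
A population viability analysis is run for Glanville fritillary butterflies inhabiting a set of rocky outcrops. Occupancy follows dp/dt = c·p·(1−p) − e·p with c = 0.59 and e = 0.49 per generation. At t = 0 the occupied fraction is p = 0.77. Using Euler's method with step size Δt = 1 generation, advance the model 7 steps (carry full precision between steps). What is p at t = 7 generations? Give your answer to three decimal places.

0.250

Update rule: p ← p + [c·p·(1−p) − e·p]·Δt with Δt = 1.
  1  |  dp/dt·Δt = -0.272811  |  p_1 = 0.497189
  2  |  dp/dt·Δt = -0.096127  |  p_2 = 0.401062
  3  |  dp/dt·Δt = -0.054796  |  p_3 = 0.346266
  4  |  dp/dt·Δt = -0.036115  |  p_4 = 0.310152
  5  |  dp/dt·Δt = -0.025739  |  p_5 = 0.284412
  6  |  dp/dt·Δt = -0.019284  |  p_6 = 0.265128
  7  |  dp/dt·Δt = -0.014960  |  p_7 = 0.250168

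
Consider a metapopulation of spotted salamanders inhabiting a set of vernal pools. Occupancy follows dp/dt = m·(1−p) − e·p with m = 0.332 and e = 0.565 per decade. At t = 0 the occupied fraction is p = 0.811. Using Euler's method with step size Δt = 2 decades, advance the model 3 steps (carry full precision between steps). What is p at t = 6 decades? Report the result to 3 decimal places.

0.149

Update rule: p ← p + [m·(1−p) − e·p]·Δt with Δt = 2.
  1  |  dp/dt·Δt = -0.790934  |  p_1 = 0.020066
  2  |  dp/dt·Δt = +0.628002  |  p_2 = 0.648068
  3  |  dp/dt·Δt = -0.498633  |  p_3 = 0.149434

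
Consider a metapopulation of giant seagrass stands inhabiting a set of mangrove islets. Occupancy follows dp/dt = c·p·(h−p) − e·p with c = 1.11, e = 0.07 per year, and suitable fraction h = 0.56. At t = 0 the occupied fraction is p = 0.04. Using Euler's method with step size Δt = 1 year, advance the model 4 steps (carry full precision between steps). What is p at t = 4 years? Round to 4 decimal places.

Update rule: p ← p + [c·p·(h−p) − e·p]·Δt with Δt = 1.
t = 1: p = 0.04000 + (+0.02029) = 0.06029
t = 2: p = 0.06029 + (+0.02922) = 0.08951
t = 3: p = 0.08951 + (+0.04048) = 0.12999
t = 4: p = 0.12999 + (+0.05295) = 0.18293

0.1829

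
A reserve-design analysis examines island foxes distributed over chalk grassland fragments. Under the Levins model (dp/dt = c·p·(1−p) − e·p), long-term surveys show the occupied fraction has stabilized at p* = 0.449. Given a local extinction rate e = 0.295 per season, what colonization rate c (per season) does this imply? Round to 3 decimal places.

At equilibrium c(1−p*) = e, so c = e/(1−p*).
c = 0.295/(1 − 0.449) = 0.295/0.5510 = 0.5354.

0.535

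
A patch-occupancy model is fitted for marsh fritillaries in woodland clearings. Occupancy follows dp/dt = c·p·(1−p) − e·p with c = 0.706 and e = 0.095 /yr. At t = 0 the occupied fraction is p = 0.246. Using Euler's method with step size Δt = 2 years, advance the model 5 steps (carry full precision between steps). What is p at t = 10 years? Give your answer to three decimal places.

0.866

Update rule: p ← p + [c·p·(1−p) − e·p]·Δt with Δt = 2.
p: 0.24600 → 0.46116  (Δp = +0.21516)
p: 0.46116 → 0.72441  (Δp = +0.26325)
p: 0.72441 → 0.86866  (Δp = +0.14425)
p: 0.86866 → 0.86471  (Δp = -0.00396)
p: 0.86471 → 0.86560  (Δp = +0.00089)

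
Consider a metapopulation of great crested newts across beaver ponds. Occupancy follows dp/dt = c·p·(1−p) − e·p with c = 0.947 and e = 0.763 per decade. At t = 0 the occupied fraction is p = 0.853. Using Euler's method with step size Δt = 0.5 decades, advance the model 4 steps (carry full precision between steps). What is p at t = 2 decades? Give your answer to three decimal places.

0.371

Update rule: p ← p + [c·p·(1−p) − e·p]·Δt with Δt = 0.5.
  1  |  dp/dt·Δt = -0.266047  |  p_1 = 0.586953
  2  |  dp/dt·Δt = -0.109128  |  p_2 = 0.477825
  3  |  dp/dt·Δt = -0.064148  |  p_3 = 0.413677
  4  |  dp/dt·Δt = -0.042971  |  p_4 = 0.370706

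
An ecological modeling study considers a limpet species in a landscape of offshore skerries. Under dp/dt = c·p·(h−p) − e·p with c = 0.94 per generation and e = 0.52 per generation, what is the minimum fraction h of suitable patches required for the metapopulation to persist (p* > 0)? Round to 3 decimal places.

0.553

p* = h − e/c is positive only when h > e/c.
h_min = e/c = 0.52/0.94 = 0.5532.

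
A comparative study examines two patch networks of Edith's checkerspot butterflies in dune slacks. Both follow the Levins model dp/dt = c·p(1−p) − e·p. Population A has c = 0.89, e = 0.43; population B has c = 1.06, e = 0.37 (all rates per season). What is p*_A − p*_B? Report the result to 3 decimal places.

-0.134

A: p*_A = 1 − 0.43/0.89 = 0.5169.
B: p*_B = 1 − 0.37/1.06 = 0.6509.
p*_A − p*_B = 0.5169 − 0.6509 = -0.1341.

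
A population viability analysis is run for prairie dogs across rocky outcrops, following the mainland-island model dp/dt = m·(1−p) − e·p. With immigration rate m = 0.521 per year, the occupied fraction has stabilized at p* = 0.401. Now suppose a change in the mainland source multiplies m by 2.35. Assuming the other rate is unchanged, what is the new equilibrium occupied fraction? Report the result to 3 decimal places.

0.611

Balance m(1−p*) = e·p* gives e = m(1−p*)/p* = 0.521×0.59900/0.40100 = 0.77825.
New p* = m/(m+e) = 1.22435/(1.22435+0.77825) = 0.61138.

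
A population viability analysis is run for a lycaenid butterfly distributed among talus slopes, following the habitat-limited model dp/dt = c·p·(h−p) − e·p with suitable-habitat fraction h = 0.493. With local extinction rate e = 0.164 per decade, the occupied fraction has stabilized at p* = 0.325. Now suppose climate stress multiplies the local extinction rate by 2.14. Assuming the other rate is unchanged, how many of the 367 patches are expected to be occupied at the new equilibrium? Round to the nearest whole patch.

49

Balance c(h−p*) = e gives c = e/(0.493 − 0.32500) = 0.164/0.16800 = 0.97619.
New p* = 0.493 − e/c = 0.493 − 0.35096/0.97619 = 0.13348.
Expected occupied = 367 × 0.13348 = 48.99 ≈ 49.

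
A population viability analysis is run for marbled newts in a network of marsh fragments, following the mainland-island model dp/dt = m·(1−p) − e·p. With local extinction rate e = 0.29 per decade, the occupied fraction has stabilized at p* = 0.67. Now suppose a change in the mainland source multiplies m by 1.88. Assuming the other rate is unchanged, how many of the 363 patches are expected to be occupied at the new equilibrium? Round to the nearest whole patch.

Balance m(1−p*) = e·p* gives m = e·p*/(1−p*) = 0.29×0.67000/0.33000 = 0.58879.
New p* = m/(m+e) = 1.10693/(1.10693+0.29000) = 0.79240.
Expected occupied = 363 × 0.79240 = 287.64 ≈ 288.

288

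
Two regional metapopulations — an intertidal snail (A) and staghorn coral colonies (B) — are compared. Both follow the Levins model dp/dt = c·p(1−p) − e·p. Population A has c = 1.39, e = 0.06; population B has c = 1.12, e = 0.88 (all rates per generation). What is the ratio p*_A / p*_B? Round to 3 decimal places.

A: p*_A = 1 − 0.06/1.39 = 0.9568.
B: p*_B = 1 − 0.88/1.12 = 0.2143.
p*_A / p*_B = 0.9568/0.2143 = 4.4652.

4.465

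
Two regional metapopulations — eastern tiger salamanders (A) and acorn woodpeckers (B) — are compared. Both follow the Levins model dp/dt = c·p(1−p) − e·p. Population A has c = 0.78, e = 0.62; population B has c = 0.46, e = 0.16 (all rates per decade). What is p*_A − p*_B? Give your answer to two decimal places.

-0.45

A: p*_A = 1 − 0.62/0.78 = 0.2051.
B: p*_B = 1 − 0.16/0.46 = 0.6522.
p*_A − p*_B = 0.2051 − 0.6522 = -0.4470.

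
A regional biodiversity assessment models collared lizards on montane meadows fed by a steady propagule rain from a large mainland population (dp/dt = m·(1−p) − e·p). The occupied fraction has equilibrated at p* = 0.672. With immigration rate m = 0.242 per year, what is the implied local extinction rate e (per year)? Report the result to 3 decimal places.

0.118

At equilibrium m(1−p*) = e·p*, so e = m(1−p*)/p*.
e = 0.242 × 0.3280 / 0.672 = 0.1181.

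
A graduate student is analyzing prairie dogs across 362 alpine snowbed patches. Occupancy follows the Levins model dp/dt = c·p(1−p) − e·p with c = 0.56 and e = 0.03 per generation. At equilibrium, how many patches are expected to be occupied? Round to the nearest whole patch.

343

p* = 1 − e/c = 1 − 0.03/0.56 = 0.9464.
Expected occupied patches = N × p* = 362 × 0.9464 = 342.61 ≈ 343.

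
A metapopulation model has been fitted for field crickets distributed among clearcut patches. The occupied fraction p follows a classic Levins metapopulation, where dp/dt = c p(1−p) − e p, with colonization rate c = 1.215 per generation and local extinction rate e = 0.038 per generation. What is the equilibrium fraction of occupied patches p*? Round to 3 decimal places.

0.969

At equilibrium, colonization balances extinction: c·p*·(1−p*) = e·p*.
So p* = 1 − e/c = 1 − 0.038/1.215 = 1 − 0.0313 = 0.9687.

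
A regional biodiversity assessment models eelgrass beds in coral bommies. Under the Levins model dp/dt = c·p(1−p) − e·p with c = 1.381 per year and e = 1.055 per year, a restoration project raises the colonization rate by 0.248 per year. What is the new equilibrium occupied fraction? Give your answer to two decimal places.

0.35

Before: p* = 1 − 1.055/1.381 = 0.2361.
After the change, c = 1.629, e = 1.055, so p* = 1 − 1.055/1.629 = 0.3524.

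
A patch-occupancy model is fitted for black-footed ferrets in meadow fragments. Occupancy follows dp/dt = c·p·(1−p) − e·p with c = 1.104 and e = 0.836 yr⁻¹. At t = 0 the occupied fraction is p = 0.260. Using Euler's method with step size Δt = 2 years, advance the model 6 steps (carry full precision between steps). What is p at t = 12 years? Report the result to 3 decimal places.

0.243

Update rule: p ← p + [c·p·(1−p) − e·p]·Δt with Δt = 2.
  1  |  dp/dt·Δt = -0.009901  |  p_1 = 0.250099
  2  |  dp/dt·Δt = -0.004056  |  p_2 = 0.246043
  3  |  dp/dt·Δt = -0.001787  |  p_3 = 0.244256
  4  |  dp/dt·Δt = -0.000810  |  p_4 = 0.243446
  5  |  dp/dt·Δt = -0.000372  |  p_5 = 0.243074
  6  |  dp/dt·Δt = -0.000172  |  p_6 = 0.242902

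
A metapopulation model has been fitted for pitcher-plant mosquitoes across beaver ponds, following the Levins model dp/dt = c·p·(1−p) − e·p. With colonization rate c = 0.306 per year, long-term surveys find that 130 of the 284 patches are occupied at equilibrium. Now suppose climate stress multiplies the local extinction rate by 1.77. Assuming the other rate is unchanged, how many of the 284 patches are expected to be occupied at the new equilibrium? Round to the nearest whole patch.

11

Observed p* = 130/284 = 0.45775.
Balance c(1−p*) = e gives e = 0.306×(1 − 0.45775) = 0.16593.
New p* = 1 − e/c = 1 − 0.29370/0.30600 = 0.04020.
Expected occupied = 284 × 0.04020 = 11.42 ≈ 11.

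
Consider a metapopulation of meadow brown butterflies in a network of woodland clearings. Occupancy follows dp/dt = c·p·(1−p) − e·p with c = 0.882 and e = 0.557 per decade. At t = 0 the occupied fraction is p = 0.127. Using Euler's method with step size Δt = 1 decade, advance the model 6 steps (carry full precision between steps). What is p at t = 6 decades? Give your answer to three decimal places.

Update rule: p ← p + [c·p·(1−p) − e·p]·Δt with Δt = 1.
p: 0.12700 → 0.15405  (Δp = +0.02705)
p: 0.15405 → 0.18318  (Δp = +0.02914)
p: 0.18318 → 0.21312  (Δp = +0.02994)
p: 0.21312 → 0.24233  (Δp = +0.02920)
p: 0.24233 → 0.26929  (Δp = +0.02696)
p: 0.26929 → 0.29285  (Δp = +0.02356)

0.293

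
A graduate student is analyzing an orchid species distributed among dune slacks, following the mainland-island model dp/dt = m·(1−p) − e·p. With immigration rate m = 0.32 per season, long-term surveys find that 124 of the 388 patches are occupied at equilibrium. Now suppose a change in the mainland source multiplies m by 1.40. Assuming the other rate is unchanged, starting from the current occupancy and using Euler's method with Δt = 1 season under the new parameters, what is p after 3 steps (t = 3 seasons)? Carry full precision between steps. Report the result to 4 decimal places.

Observed p* = 124/388 = 0.31959.
Balance m(1−p*) = e·p* gives e = m(1−p*)/p* = 0.32×0.68041/0.31959 = 0.68129.
Starting from p₀ = 0.31959; update p ← p + (dp/dt)·Δt with the new parameters.
p: 0.31959 → 0.40668  (Δp = +0.08709)
p: 0.40668 → 0.39542  (Δp = -0.01126)
p: 0.39542 → 0.39688  (Δp = +0.00146)

0.3969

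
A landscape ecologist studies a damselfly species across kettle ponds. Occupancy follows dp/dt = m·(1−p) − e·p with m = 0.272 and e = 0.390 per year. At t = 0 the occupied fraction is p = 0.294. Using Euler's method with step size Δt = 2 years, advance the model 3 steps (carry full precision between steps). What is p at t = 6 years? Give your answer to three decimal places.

Update rule: p ← p + [m·(1−p) − e·p]·Δt with Δt = 2.
p: 0.29400 → 0.44874  (Δp = +0.15474)
p: 0.44874 → 0.39861  (Δp = -0.05014)
p: 0.39861 → 0.41485  (Δp = +0.01624)

0.415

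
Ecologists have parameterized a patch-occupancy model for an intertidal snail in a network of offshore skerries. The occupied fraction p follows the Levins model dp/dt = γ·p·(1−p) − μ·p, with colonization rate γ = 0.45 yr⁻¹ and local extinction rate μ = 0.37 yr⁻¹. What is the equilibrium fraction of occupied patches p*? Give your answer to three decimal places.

Setting dp/dt = 0 and dividing through by p* gives γ·(1−p*) = μ.
So p* = 1 − μ/γ = 1 − 0.37/0.45 = 1 − 0.8222 = 0.1778.

0.178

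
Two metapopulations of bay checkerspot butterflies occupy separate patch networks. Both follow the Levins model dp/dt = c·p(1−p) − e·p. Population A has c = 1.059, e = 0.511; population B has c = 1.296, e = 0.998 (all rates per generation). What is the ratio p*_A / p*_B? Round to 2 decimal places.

A: p*_A = 1 − 0.511/1.059 = 0.5175.
B: p*_B = 1 − 0.998/1.296 = 0.2299.
p*_A / p*_B = 0.5175/0.2299 = 2.2505.

2.25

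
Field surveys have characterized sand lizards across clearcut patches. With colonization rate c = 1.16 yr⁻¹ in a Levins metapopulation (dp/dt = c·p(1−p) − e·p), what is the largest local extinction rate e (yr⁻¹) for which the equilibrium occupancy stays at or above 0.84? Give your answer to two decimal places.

1 − e/c ≥ 0.84 ⇒ e ≤ c(1 − 0.84) = 1.16 × 0.1600.
e_max = 0.1856.

0.19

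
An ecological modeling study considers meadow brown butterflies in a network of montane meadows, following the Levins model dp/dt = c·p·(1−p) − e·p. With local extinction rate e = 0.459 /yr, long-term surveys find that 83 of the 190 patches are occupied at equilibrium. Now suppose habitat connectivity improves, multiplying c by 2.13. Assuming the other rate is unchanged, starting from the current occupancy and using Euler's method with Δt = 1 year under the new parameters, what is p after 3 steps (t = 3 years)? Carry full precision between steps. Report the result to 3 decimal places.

0.732

Observed p* = 83/190 = 0.43684.
Balance c(1−p*) = e gives c = e/(1 − 0.43684) = 0.459/0.56316 = 0.81505.
Starting from p₀ = 0.43684; update p ← p + (dp/dt)·Δt with the new parameters.
step 1: Δp = +0.22658, p = 0.66342
step 2: Δp = +0.08314, p = 0.74656
step 3: Δp = -0.01420, p = 0.73236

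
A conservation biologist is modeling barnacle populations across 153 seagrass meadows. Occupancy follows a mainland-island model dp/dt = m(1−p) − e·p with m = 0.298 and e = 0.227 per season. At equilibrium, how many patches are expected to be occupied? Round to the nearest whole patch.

87

p* = m/(m+e) = 0.298/0.5250 = 0.5676.
Expected occupied patches = N × p* = 153 × 0.5676 = 86.85 ≈ 87.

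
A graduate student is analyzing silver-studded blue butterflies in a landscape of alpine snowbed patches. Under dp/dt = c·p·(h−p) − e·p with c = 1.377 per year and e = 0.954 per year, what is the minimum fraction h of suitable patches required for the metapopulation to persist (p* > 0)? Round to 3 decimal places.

p* = h − e/c is positive only when h > e/c.
h_min = e/c = 0.954/1.377 = 0.6928.

0.693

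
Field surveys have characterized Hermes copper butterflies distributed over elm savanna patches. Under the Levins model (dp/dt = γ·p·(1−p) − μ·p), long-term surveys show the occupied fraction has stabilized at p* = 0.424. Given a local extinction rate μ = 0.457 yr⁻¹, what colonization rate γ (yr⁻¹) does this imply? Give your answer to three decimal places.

At equilibrium γ(1−p*) = μ, so γ = μ/(1−p*).
γ = 0.457/(1 − 0.424) = 0.457/0.5760 = 0.7934.

0.793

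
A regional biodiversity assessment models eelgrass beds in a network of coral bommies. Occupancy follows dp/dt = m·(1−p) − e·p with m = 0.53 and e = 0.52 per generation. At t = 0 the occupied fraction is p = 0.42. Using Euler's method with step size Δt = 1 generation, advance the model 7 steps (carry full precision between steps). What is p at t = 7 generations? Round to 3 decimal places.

0.505

Update rule: p ← p + [m·(1−p) − e·p]·Δt with Δt = 1.
p: 0.42000 → 0.50900  (Δp = +0.08900)
p: 0.50900 → 0.50455  (Δp = -0.00445)
p: 0.50455 → 0.50477  (Δp = +0.00022)
p: 0.50477 → 0.50476  (Δp = -0.00001)
p: 0.50476 → 0.50476  (Δp = +0.00000)
p: 0.50476 → 0.50476  (Δp = -0.00000)
p: 0.50476 → 0.50476  (Δp = +0.00000)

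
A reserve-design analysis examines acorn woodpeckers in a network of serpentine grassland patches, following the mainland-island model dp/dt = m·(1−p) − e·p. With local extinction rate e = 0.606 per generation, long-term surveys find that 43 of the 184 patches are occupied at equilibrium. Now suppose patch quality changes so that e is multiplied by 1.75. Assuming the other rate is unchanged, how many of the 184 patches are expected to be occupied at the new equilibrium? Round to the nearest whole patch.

Observed p* = 43/184 = 0.23370.
Balance m(1−p*) = e·p* gives m = e·p*/(1−p*) = 0.606×0.23370/0.76630 = 0.18481.
New p* = m/(m+e) = 0.18481/(0.18481+1.06050) = 0.14840.
Expected occupied = 184 × 0.14840 = 27.31 ≈ 27.

27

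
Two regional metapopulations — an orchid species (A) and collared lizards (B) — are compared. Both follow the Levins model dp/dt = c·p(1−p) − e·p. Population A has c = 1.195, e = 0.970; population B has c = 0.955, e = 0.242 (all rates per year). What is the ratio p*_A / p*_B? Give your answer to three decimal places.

0.252

A: p*_A = 1 − 0.970/1.195 = 0.1883.
B: p*_B = 1 − 0.242/0.955 = 0.7466.
p*_A / p*_B = 0.1883/0.7466 = 0.2522.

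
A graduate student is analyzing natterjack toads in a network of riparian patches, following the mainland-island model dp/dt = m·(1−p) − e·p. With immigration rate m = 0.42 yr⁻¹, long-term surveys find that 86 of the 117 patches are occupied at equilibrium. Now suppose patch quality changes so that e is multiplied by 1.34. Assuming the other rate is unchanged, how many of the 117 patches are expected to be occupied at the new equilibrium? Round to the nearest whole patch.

Observed p* = 86/117 = 0.73504.
Balance m(1−p*) = e·p* gives e = m(1−p*)/p* = 0.42×0.26496/0.73504 = 0.15140.
New p* = m/(m+e) = 0.42000/(0.42000+0.20288) = 0.67429.
Expected occupied = 117 × 0.67429 = 78.89 ≈ 79.

79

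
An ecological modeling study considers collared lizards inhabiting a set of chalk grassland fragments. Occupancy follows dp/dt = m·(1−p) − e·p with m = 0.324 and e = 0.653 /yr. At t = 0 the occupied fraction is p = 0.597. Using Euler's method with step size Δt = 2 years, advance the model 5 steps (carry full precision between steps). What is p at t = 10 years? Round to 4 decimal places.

0.1219

Update rule: p ← p + [m·(1−p) − e·p]·Δt with Δt = 2.
  1  |  dp/dt·Δt = -0.518538  |  p_1 = 0.078462
  2  |  dp/dt·Δt = +0.494685  |  p_2 = 0.573147
  3  |  dp/dt·Δt = -0.471930  |  p_3 = 0.101218
  4  |  dp/dt·Δt = +0.450221  |  p_4 = 0.551438
  5  |  dp/dt·Δt = -0.429511  |  p_5 = 0.121928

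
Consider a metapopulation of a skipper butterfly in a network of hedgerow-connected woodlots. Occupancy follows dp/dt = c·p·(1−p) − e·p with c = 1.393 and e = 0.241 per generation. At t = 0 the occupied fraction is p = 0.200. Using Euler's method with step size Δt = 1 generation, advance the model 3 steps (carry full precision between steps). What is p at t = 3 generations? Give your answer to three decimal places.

Update rule: p ← p + [c·p·(1−p) − e·p]·Δt with Δt = 1.
step 1: Δp = +0.17468, p = 0.37468
step 2: Δp = +0.23607, p = 0.61075
step 3: Δp = +0.18397, p = 0.79473

0.795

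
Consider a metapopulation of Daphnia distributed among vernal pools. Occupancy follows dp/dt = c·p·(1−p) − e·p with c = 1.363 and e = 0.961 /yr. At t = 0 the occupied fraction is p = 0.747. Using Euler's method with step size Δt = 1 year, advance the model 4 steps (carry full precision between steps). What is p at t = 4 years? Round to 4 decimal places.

Update rule: p ← p + [c·p·(1−p) − e·p]·Δt with Δt = 1.
p: 0.74700 → 0.28673  (Δp = -0.46027)
p: 0.28673 → 0.28994  (Δp = +0.00321)
p: 0.28994 → 0.29191  (Δp = +0.00198)
p: 0.29191 → 0.29312  (Δp = +0.00120)

0.2931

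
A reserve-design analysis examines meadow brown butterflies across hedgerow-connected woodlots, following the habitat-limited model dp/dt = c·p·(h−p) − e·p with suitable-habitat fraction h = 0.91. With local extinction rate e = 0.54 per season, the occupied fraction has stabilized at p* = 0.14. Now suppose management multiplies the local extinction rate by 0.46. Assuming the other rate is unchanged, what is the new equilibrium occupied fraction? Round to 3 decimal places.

Balance c(h−p*) = e gives c = e/(0.91 − 0.14000) = 0.54/0.77000 = 0.70130.
New p* = 0.91 − e/c = 0.91 − 0.24840/0.70130 = 0.55580.

0.556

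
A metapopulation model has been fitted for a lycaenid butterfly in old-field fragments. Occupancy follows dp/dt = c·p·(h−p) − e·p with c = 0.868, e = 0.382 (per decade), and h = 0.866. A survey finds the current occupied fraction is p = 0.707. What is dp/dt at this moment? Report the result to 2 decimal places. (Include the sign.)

Colonization term: c·p·(h−p) = 0.868×0.707×0.1590 = 0.09757.
Extinction term: e·p = 0.27007.
dp/dt = 0.09757 − 0.27007 = -0.17250.

-0.17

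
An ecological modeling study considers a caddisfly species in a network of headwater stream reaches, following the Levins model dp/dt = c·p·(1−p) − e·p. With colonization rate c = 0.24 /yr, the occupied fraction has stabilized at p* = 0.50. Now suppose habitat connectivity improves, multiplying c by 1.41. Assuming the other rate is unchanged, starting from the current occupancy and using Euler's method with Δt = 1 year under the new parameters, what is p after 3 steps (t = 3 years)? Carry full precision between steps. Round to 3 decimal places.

Balance c(1−p*) = e gives e = 0.24×(1 − 0.50000) = 0.12000.
Starting from p₀ = 0.50000; update p ← p + (dp/dt)·Δt with the new parameters.
  1  |  dp/dt·Δt = +0.024600  |  p_1 = 0.524600
  2  |  dp/dt·Δt = +0.021443  |  p_2 = 0.546043
  3  |  dp/dt·Δt = +0.018357  |  p_3 = 0.564401

0.564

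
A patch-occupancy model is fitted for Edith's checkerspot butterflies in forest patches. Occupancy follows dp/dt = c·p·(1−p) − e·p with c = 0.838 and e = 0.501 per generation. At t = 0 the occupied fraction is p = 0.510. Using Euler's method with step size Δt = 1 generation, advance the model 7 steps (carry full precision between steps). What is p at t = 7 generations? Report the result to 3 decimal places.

Update rule: p ← p + [c·p·(1−p) − e·p]·Δt with Δt = 1.
step 1: Δp = -0.04609, p = 0.46391
step 2: Δp = -0.02401, p = 0.43990
step 3: Δp = -0.01392, p = 0.42598
step 4: Δp = -0.00851, p = 0.41747
step 5: Δp = -0.00536, p = 0.41211
step 6: Δp = -0.00344, p = 0.40867
step 7: Δp = -0.00223, p = 0.40644

0.406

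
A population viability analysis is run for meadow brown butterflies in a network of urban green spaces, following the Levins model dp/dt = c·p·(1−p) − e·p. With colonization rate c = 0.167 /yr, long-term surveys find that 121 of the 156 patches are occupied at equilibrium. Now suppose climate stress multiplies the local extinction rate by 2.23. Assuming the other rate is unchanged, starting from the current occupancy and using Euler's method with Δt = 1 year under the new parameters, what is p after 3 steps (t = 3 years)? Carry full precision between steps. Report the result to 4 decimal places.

Observed p* = 121/156 = 0.77564.
Balance c(1−p*) = e gives e = 0.167×(1 − 0.77564) = 0.03747.
Starting from p₀ = 0.77564; update p ← p + (dp/dt)·Δt with the new parameters.
  1  |  dp/dt·Δt = -0.035746  |  p_1 = 0.739895
  2  |  dp/dt·Δt = -0.029682  |  p_2 = 0.710214
  3  |  dp/dt·Δt = -0.024971  |  p_3 = 0.685243

0.6852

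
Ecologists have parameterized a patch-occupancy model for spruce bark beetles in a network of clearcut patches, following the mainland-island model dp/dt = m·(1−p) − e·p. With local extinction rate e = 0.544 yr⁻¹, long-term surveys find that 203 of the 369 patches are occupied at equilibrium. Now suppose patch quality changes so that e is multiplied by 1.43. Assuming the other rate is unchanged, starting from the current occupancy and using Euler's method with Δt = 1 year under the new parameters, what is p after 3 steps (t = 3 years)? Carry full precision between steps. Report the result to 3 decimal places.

Observed p* = 203/369 = 0.55014.
Balance m(1−p*) = e·p* gives m = e·p*/(1−p*) = 0.544×0.55014/0.44986 = 0.66525.
Starting from p₀ = 0.55014; update p ← p + (dp/dt)·Δt with the new parameters.
step 1: Δp = -0.12869, p = 0.42145
step 2: Δp = +0.05703, p = 0.47848
step 3: Δp = -0.02527, p = 0.45320

0.453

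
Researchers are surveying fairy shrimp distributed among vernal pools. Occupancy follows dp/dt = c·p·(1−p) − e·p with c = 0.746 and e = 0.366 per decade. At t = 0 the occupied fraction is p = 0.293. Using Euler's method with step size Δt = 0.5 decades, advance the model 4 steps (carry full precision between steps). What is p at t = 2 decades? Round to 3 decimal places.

Update rule: p ← p + [c·p·(1−p) − e·p]·Δt with Δt = 0.5.
p: 0.29300 → 0.31665  (Δp = +0.02365)
p: 0.31665 → 0.33941  (Δp = +0.02276)
p: 0.33941 → 0.36093  (Δp = +0.02152)
p: 0.36093 → 0.38092  (Δp = +0.01999)

0.381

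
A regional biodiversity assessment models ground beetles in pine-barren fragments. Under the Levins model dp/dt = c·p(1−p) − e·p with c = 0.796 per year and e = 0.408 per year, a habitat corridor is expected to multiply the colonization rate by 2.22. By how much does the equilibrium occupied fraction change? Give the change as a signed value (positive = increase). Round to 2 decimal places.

Before: p* = 1 − 0.408/0.796 = 0.4874.
After the change, c = 1.76712, e = 0.408, so p* = 1 − 0.408/1.76712 = 0.7691.
Δp* = 0.7691 − 0.4874 = +0.2817.

0.28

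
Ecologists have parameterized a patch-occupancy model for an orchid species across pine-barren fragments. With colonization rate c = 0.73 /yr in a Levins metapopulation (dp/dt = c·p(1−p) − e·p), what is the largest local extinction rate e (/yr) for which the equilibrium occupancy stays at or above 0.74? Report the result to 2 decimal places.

1 − e/c ≥ 0.74 ⇒ e ≤ c(1 − 0.74) = 0.73 × 0.2600.
e_max = 0.1898.

0.19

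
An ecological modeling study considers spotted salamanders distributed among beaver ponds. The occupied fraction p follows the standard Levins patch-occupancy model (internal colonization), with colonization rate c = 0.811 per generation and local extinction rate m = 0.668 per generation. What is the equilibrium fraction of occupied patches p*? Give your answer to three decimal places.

0.176

Setting dp/dt = 0 and dividing through by p* gives c·(1−p*) = m.
So p* = 1 − m/c = 1 − 0.668/0.811 = 1 − 0.8237 = 0.1763.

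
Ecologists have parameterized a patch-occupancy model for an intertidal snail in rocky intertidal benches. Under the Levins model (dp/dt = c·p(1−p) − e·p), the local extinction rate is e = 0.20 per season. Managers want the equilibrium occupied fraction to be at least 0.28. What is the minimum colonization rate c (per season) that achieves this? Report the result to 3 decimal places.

0.278

p* = 1 − e/c ≥ 0.28 requires e/c ≤ 0.7200, i.e. c ≥ e/0.7200.
c_min = 0.20/0.7200 = 0.2778.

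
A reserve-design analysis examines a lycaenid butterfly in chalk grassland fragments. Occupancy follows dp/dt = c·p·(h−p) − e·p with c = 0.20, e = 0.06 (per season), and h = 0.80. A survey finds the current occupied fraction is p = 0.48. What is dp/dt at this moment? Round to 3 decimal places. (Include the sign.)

0.002

Colonization term: c·p·(h−p) = 0.20×0.48×0.3200 = 0.03072.
Extinction term: e·p = 0.02880.
dp/dt = 0.03072 − 0.02880 = 0.00192.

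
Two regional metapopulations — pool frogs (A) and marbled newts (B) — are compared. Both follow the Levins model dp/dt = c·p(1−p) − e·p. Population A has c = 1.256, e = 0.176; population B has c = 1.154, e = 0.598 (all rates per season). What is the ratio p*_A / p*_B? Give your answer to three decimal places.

A: p*_A = 1 − 0.176/1.256 = 0.8599.
B: p*_B = 1 − 0.598/1.154 = 0.4818.
p*_A / p*_B = 0.8599/0.4818 = 1.7847.

1.785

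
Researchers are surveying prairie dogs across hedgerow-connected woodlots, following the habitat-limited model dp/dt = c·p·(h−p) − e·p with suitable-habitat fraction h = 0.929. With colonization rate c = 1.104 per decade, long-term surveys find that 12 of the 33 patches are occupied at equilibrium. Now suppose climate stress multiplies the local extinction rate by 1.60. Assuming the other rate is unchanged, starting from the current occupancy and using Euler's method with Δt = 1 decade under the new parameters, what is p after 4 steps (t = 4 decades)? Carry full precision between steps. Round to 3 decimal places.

Observed p* = 12/33 = 0.36364.
Balance c(h−p*) = e gives e = 1.104×(0.929 − 0.36364) = 0.62416.
Starting from p₀ = 0.36364; update p ← p + (dp/dt)·Δt with the new parameters.
  1  |  dp/dt·Δt = -0.136181  |  p_1 = 0.227456
  2  |  dp/dt·Δt = -0.050985  |  p_2 = 0.176471
  3  |  dp/dt·Δt = -0.029623  |  p_3 = 0.146847
  4  |  dp/dt·Δt = -0.019848  |  p_4 = 0.126999

0.127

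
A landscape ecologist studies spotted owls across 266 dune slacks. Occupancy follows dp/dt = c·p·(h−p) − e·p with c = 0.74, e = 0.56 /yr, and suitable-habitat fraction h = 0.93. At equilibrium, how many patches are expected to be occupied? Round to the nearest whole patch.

p* = h − e/c = 0.93 − 0.7568 = 0.1732.
Expected occupied patches = N × p* = 266 × 0.1732 = 46.08 ≈ 46.

46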